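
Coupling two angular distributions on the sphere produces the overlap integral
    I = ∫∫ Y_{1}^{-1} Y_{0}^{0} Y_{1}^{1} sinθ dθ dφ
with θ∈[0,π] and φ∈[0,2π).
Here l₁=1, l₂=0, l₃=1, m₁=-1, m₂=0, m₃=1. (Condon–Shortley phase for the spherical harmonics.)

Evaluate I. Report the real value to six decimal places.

-0.282095

Rules hold: Σm=0, L=2 even, 1≤1≤1.
N = 3·1·3 = 9
Δ = 0!·2!·0!/3! = 1/3
Racah Σ t=0..0: t=0:+1/1 = 1/1
⇒ 3j(1 0 1; 0 0 0)² = 1/3, sgn -1
Racah Σ t=0..0: t=0:+1/2 = 1/2
⇒ 3j(1 0 1; -1 0 1)² = 1/3, sgn +1
4πI² = N·(3j₀)²·(3jₘ)² = 1/1
I = -1·√(1/4π) = -0.28209479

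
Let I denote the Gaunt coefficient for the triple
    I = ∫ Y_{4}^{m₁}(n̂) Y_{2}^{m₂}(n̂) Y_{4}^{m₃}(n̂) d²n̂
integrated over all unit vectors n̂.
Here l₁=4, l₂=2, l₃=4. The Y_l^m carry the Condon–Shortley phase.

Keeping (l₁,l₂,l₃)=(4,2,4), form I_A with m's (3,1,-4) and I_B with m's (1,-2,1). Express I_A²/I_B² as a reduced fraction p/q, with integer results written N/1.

49/50

Shared (l₁,l₂,l₃)=(4,2,4): N and (l;000)² cancel in I_A²/I_B².
A: Δ = 2!·6!·2!/11! = 1/13860; Racah Σ t=1..1: t=1:−1/1440 = -1/1440; ⇒ 3j(4 2 4; 3 1 -4)² = 7/165, sgn -1
B: Δ = 2!·6!·2!/11! = 1/13860; Racah Σ t=0..0: t=0:+1/144 = 1/144; ⇒ 3j(4 2 4; 1 -2 1)² = 10/231, sgn -1
I_A²/I_B² = (7/165)/(10/231) = 49/50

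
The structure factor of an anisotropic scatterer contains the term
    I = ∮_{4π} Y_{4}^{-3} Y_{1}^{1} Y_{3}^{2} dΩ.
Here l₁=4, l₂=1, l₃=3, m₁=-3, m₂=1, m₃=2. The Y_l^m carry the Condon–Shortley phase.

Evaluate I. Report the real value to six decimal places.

-0.282095

Checks pass: Σm=0; 8 even; l₃=3∈[3,5].
(2·4+1)(2·1+1)(2·3+1) = 189
Δ: 2! 6! 0! / 9! → 1/252
sum: t=1:−1/36 = -1/36
3j²(4 1 3; 0 0 0) = Δ·Π!·Σ² = 4/63  (sign +1)
sum: t=2:+1/240 = 1/240
3j²(4 1 3; -3 1 2) = Δ·Π!·Σ² = 1/12  (sign -1)
combine: 4πI² = 189·4/63·1/12 = 1/1
take √, sign -1: I = -0.28209479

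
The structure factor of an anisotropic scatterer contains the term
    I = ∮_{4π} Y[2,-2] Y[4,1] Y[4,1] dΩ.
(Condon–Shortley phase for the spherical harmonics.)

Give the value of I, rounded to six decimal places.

0.200662

Checks pass: Σm=0; 10 even; l₃=4∈[2,6].
(2·2+1)(2·4+1)(2·4+1) = 405
Δ: 2! 2! 6! / 11! → 1/13860
sum: t=0:+1/192 t=1:−1/36 t=2:+1/192 = -5/288
3j²(2 4 4; 0 0 0) = Δ·Π!·Σ² = 20/693  (sign -1)
sum: t=2:+1/144 = 1/144
3j²(2 4 4; -2 1 1) = Δ·Π!·Σ² = 10/231  (sign -1)
combine: 4πI² = 405·20/693·10/231 = 3000/5929
take √, sign +1: I = 0.20066192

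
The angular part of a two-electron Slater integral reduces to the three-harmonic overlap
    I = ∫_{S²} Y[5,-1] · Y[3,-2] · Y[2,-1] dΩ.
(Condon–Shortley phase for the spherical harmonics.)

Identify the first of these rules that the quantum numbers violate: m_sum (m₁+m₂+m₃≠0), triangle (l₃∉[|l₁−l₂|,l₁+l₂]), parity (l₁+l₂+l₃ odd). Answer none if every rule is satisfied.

m_sum

azimuthal sum: -1 − 2 − 1 = -4  ✗
2 ≤ 2 ≤ 8 (triangle on l)
L = 5 + 3 + 2 = 10 (even)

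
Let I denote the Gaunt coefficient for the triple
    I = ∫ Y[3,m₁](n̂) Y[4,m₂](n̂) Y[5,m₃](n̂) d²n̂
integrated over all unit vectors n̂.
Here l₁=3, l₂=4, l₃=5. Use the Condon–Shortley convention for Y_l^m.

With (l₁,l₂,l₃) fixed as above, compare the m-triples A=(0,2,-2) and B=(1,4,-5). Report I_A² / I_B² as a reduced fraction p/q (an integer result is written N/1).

1/70

l's match ⇒ only the (l;m) 3-j factors differ between A and B.
A: triangle coeff Δ(3,4,5) = 1/180180; Σ_t [0,2]: t=0:+1/8640 t=1:−1/480 t=2:+1/576 = -1/4320; (3j)²=1/2145 [(3 4 5; 0 2 -2)], sign=+1
B: triangle coeff Δ(3,4,5) = 1/180180; Σ_t [2,2]: t=2:+1/34560 = 1/34560; (3j)²=14/429 [(3 4 5; 1 4 -5)], sign=+1
I_A²/I_B² = (1/2145)/(14/429) = 1/70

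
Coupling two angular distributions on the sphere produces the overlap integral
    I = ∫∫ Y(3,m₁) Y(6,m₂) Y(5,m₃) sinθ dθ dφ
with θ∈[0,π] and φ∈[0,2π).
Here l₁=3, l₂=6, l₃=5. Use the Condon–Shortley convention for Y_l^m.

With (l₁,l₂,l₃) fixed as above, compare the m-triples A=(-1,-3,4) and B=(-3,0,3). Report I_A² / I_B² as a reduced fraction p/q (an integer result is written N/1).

18/7

l's match ⇒ only the (l;m) 3-j factors differ between A and B.
A: triangle coeff Δ(3,6,5) = 1/675675; Σ_t [2,3]: t=2:+1/40320 t=3:−1/241920 = 1/48384; (3j)²=24/1001 [(3 6 5; -1 -3 4)], sign=-1
B: triangle coeff Δ(3,6,5) = 1/675675; Σ_t [4,4]: t=4:+1/69120 = 1/69120; (3j)²=4/429 [(3 6 5; -3 0 3)], sign=+1
I_A²/I_B² = (24/1001)/(4/429) = 18/7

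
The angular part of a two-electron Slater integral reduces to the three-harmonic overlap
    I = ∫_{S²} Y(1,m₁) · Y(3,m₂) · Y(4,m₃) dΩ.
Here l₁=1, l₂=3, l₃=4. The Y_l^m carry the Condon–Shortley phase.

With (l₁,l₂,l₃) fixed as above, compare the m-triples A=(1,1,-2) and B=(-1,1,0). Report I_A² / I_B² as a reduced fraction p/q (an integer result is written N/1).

Shared (l₁,l₂,l₃)=(1,3,4): N and (l;000)² cancel in I_A²/I_B².
A: Δ = 0!·2!·6!/9! = 1/252; Racah Σ t=0..0: t=0:+1/96 = 1/96; ⇒ 3j(1 3 4; 1 1 -2)² = 5/84, sgn +1
B: Δ = 0!·2!·6!/9! = 1/252; Racah Σ t=0..0: t=0:+1/96 = 1/96; ⇒ 3j(1 3 4; -1 1 0)² = 1/42, sgn +1
I_A²/I_B² = (5/84)/(1/42) = 5/2

5/2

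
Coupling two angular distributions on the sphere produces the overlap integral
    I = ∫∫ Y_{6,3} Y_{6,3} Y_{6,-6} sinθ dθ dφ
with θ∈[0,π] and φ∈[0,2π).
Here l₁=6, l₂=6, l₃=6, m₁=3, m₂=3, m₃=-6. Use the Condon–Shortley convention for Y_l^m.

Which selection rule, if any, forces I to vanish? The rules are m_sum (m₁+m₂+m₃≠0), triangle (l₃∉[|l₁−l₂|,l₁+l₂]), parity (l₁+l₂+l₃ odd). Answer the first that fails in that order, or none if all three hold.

none

Σmᵢ = 0  ✓
l₃∈[|l₁−l₂|,l₁+l₂]=[0,12], have l₃=6  ✓
Σlᵢ = 18 ⇒ even  ✓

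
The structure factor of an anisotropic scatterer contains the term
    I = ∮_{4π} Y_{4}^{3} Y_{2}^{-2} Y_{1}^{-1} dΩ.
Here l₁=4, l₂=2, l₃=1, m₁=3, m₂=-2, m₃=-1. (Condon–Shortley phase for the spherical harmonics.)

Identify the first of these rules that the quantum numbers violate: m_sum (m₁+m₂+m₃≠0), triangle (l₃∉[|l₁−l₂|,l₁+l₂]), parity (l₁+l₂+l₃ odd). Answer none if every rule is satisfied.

azimuthal sum: 3 − 2 − 1 = 0  ✓
2 ≤ 1 ≤ 6 (triangle on l)  ✗
L = 4 + 2 + 1 = 7 (odd)

triangle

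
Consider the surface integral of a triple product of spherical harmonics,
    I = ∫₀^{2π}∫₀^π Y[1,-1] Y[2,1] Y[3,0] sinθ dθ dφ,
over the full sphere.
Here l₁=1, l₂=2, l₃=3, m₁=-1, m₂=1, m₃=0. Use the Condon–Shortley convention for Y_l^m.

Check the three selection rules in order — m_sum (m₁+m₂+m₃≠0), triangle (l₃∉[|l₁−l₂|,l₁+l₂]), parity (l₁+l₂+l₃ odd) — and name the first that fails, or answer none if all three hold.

Σmᵢ = 0  ✓
l₃∈[|l₁−l₂|,l₁+l₂]=[1,3], have l₃=3  ✓
Σlᵢ = 6 ⇒ even  ✓

none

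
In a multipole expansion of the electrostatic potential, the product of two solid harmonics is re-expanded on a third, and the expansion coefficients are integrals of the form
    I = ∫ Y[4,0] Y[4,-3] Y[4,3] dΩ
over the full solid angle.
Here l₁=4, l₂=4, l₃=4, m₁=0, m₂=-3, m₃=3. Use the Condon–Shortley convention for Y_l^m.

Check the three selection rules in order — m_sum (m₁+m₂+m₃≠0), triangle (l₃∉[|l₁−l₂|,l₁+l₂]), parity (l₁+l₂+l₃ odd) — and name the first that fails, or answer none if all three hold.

none

azimuthal sum: 0 − 3 + 3 = 0  ✓
0 ≤ 4 ≤ 8 (triangle on l)  ✓
L = 4 + 4 + 4 = 12 (even)  ✓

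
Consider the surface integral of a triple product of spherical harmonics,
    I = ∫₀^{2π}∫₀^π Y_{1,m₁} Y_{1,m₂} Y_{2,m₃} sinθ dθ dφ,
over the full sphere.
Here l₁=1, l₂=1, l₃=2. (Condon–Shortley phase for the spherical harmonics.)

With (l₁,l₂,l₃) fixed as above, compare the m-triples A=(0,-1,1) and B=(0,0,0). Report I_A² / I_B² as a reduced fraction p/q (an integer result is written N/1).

l's match ⇒ only the (l;m) 3-j factors differ between A and B.
A: triangle coeff Δ(1,1,2) = 1/30; Σ_t [0,0]: t=0:+1/2 = 1/2; (3j)²=1/10 [(1 1 2; 0 -1 1)], sign=-1
B: triangle coeff Δ(1,1,2) = 1/30; Σ_t [0,0]: t=0:+1/1 = 1/1; (3j)²=2/15 [(1 1 2; 0 0 0)], sign=+1
I_A²/I_B² = (1/10)/(2/15) = 3/4

3/4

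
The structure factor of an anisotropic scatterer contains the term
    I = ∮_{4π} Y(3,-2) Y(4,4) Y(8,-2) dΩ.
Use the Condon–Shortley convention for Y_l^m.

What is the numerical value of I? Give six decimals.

0.000000

triangle: need 1≤l₃≤7, have 8; I=0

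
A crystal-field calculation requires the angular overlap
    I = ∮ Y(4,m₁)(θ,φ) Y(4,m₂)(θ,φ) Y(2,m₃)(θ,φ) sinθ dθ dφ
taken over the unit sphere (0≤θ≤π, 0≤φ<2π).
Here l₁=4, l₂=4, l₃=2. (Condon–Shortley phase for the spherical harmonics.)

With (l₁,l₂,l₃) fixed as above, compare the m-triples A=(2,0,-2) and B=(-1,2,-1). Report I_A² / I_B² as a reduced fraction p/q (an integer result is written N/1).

l's match ⇒ only the (l;m) 3-j factors differ between A and B.
A: triangle coeff Δ(4,4,2) = 1/13860; Σ_t [2,2]: t=2:+1/192 = 1/192; (3j)²=3/77 [(4 4 2; 2 0 -2)], sign=+1
B: triangle coeff Δ(4,4,2) = 1/13860; Σ_t [4,5]: t=4:+1/96 t=5:−1/240 = 1/160; (3j)²=27/1540 [(4 4 2; -1 2 -1)], sign=-1
I_A²/I_B² = (3/77)/(27/1540) = 20/9

20/9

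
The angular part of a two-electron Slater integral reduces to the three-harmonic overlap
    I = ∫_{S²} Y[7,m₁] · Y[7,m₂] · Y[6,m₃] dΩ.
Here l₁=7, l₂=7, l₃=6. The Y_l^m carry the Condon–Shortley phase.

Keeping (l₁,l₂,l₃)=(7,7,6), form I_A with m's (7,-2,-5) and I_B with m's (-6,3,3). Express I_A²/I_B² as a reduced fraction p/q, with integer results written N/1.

Shared (l₁,l₂,l₃)=(7,7,6): N and (l;000)² cancel in I_A²/I_B².
A: Δ = 8!·6!·6!/21! = 1/2444321880; Racah Σ t=0..0: t=0:+1/3483648000 = 1/3483648000; ⇒ 3j(7 7 6; 7 -2 -5)² = 33/6460, sgn -1
B: Δ = 8!·6!·6!/21! = 1/2444321880; Racah Σ t=7..8: t=7:−1/130636800 t=8:+1/232243200 = -1/298598400; ⇒ 3j(7 7 6; -6 3 3)² = 7/1292, sgn +1
I_A²/I_B² = (33/6460)/(7/1292) = 33/35

33/35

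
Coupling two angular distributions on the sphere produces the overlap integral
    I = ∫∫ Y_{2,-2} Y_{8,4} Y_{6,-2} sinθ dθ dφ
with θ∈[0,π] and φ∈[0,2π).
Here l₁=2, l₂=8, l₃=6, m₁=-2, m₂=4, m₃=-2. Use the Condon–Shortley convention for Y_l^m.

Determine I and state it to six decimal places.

0.188806

Rules hold: Σm=0, L=16 even, 6≤6≤10.
N = 5·17·13 = 1105
Δ = 4!·0!·12!/17! = 1/30940
Racah Σ t=2..2: t=2:+1/2073600 = 1/2073600
⇒ 3j(2 8 6; 0 0 0)² = 28/1105, sgn +1
Racah Σ t=4..4: t=4:+1/23224320 = 1/23224320
⇒ 3j(2 8 6; -2 4 -2)² = 99/6188, sgn +1
4πI² = N·(3j₀)²·(3jₘ)² = 99/221
I = +1·√(0.447964/4π) = 0.18880632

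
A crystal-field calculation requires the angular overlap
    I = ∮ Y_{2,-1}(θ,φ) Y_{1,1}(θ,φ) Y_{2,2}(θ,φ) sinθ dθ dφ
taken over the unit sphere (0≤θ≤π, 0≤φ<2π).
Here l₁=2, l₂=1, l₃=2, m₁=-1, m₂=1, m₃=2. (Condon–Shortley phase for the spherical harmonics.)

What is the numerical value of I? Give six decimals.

0.000000

Σmᵢ = 2 ≠ 0, so the φ-integral vanishes; I = 0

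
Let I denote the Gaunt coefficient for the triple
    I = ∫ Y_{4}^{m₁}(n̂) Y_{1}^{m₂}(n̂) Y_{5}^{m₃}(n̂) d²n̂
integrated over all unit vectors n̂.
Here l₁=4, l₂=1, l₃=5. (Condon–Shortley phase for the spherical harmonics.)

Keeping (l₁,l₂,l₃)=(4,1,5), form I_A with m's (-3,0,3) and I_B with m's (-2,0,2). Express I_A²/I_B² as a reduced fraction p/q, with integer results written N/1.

16/21

l's match ⇒ only the (l;m) 3-j factors differ between A and B.
A: triangle coeff Δ(4,1,5) = 1/495; Σ_t [0,0]: t=0:+1/5040 = 1/5040; (3j)²=16/495 [(4 1 5; -3 0 3)], sign=+1
B: triangle coeff Δ(4,1,5) = 1/495; Σ_t [0,0]: t=0:+1/1440 = 1/1440; (3j)²=7/165 [(4 1 5; -2 0 2)], sign=-1
I_A²/I_B² = (16/495)/(7/165) = 16/21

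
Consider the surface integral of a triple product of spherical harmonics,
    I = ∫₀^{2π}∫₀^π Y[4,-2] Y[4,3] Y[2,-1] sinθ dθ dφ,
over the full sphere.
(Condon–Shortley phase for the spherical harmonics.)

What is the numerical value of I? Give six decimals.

-0.187702

Rules hold: Σm=0, L=10 even, 0≤2≤8.
N = 9·9·5 = 405
Δ = 6!·2!·2!/11! = 1/13860
Racah Σ t=2..4: t=2:+1/192 t=3:−1/36 t=4:+1/192 = -5/288
⇒ 3j(4 4 2; 0 0 0)² = 20/693, sgn -1
Racah Σ t=5..6: t=5:−1/240 t=6:+1/1440 = -1/288
⇒ 3j(4 4 2; -2 3 -1)² = 5/132, sgn +1
4πI² = N·(3j₀)²·(3jₘ)² = 375/847
I = -1·√(0.442739/4π) = -0.18770204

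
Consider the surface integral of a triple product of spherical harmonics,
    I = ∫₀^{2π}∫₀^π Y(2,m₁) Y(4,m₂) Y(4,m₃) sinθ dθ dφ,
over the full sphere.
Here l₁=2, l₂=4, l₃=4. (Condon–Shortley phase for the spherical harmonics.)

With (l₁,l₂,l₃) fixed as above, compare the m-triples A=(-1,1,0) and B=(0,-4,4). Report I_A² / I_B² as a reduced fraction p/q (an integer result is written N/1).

l's match ⇒ only the (l;m) 3-j factors differ between A and B.
A: triangle coeff Δ(2,4,4) = 1/13860; Σ_t [1,2]: t=1:−1/96 t=2:+1/72 = 1/288; (3j)²=1/462 [(2 4 4; -1 1 0)], sign=+1
B: triangle coeff Δ(2,4,4) = 1/13860; Σ_t [0,0]: t=0:+1/2880 = 1/2880; (3j)²=28/495 [(2 4 4; 0 -4 4)], sign=+1
I_A²/I_B² = (1/462)/(28/495) = 15/392

15/392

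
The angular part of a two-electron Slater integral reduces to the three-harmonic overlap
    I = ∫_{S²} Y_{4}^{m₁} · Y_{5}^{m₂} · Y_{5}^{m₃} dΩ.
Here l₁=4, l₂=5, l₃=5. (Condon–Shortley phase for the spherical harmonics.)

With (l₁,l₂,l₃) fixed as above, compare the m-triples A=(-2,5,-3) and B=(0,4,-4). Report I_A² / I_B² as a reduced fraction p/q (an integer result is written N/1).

Same 4,5,5: normalisation and zero-m 3j drop out of the ratio.
A: Δ: 4! 4! 6! / 15! → 1/3153150; sum: t=4:+1/69120 = 1/69120; 3j²(4 5 5; -2 5 -3) = Δ·Π!·Σ² = 4/143  (sign +1)
B: Δ: 4! 4! 6! / 15! → 1/3153150; sum: t=3:−1/25920 t=4:+1/69120 = -1/41472; 3j²(4 5 5; 0 4 -4) = Δ·Π!·Σ² = 2/143  (sign +1)
I_A²/I_B² = (4/143)/(2/143) = 2/1

2/1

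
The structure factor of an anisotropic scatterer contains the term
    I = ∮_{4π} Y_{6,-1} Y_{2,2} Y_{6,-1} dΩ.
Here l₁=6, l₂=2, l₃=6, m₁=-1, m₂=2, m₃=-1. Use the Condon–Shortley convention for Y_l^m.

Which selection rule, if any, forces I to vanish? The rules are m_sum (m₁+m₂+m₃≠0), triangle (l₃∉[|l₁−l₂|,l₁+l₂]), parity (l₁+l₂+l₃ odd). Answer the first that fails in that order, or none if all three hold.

none

m₁+m₂+m₃ = -1 + 2 − 1 = 0  ✓
triangle: |6−2|=4 ≤ l₃=6 ≤ 6+2=8  ✓
parity: l₁+l₂+l₃ = 14 is even  ✓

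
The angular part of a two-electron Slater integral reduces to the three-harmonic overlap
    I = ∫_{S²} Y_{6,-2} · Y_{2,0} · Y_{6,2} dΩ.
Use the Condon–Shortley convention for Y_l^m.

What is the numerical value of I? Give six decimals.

0.114688

Rules hold: Σm=0, L=14 even, 4≤6≤8.
N = 13·5·13 = 845
Δ = 2!·10!·2!/15! = 1/90090
Racah Σ t=0..2: t=0:+1/69120 t=1:−1/14400 t=2:+1/69120 = -7/172800
⇒ 3j(6 2 6; 0 0 0)² = 14/715, sgn -1
Racah Σ t=0..2: t=0:+1/322560 t=1:−1/30240 t=2:+1/69120 = -1/64512
⇒ 3j(6 2 6; -2 0 2)² = 10/1001, sgn -1
4πI² = N·(3j₀)²·(3jₘ)² = 20/121
I = +1·√(0.165289/4π) = 0.11468784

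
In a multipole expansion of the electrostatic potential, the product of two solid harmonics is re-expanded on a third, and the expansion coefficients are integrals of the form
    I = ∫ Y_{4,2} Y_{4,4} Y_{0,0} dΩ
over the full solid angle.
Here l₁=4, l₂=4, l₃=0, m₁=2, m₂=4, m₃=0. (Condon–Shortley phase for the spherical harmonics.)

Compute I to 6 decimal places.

0.000000

2 + 4 + 0 = 6 ≠ 0: azimuthal integral kills it; I = 0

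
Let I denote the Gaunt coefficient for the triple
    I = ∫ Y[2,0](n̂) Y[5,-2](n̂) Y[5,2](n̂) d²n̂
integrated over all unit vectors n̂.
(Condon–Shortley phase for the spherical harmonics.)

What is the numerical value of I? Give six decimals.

0.097044

Checks pass: Σm=0; 12 even; l₃=5∈[3,7].
(2·2+1)(2·5+1)(2·5+1) = 605
Δ: 2! 2! 8! / 13! → 1/38610
sum: t=0:+1/2880 t=1:−1/576 t=2:+1/2880 = -1/960
3j²(2 5 5; 0 0 0) = Δ·Π!·Σ² = 10/429  (sign +1)
sum: t=0:+1/2880 t=1:−1/1440 t=2:+1/20160 = -1/3360
3j²(2 5 5; 0 -2 2) = Δ·Π!·Σ² = 6/715  (sign +1)
combine: 4πI² = 605·10/429·6/715 = 20/169
take √, sign +1: I = 0.09704356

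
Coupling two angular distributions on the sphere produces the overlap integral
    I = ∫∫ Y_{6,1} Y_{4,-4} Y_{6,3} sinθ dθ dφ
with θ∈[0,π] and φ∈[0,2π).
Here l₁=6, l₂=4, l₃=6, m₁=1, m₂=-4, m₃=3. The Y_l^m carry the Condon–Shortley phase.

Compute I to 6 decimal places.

-0.167630

Checks pass: Σm=0; 16 even; l₃=6∈[2,10].
(2·6+1)(2·4+1)(2·6+1) = 1521
Δ: 4! 8! 4! / 17! → 1/15315300
sum: t=0:+1/829440 t=1:−1/25920 t=2:+1/9216 t=3:−1/25920 t=4:+1/829440 = 7/207360
3j²(6 4 6; 0 0 0) = Δ·Π!·Σ² = 28/2431  (sign +1)
sum: t=0:+1/414720 = 1/414720
3j²(6 4 6; 1 -4 3) = Δ·Π!·Σ² = 49/2431  (sign -1)
combine: 4πI² = 1521·28/2431·49/2431 = 12348/34969
take √, sign -1: I = -0.16763001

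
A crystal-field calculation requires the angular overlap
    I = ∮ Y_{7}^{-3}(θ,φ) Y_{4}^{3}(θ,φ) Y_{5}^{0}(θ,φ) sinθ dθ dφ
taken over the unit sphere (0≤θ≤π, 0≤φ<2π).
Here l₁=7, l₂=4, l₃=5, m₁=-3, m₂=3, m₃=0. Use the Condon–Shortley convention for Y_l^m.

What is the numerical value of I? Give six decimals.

Checks pass: Σm=0; 16 even; l₃=5∈[3,11].
(2·7+1)(2·4+1)(2·5+1) = 1485
Δ: 6! 8! 2! / 17! → 1/6126120
sum: t=2:+1/69120 t=3:−1/20736 t=4:+1/69120 = -1/51840
3j²(7 4 5; 0 0 0) = Δ·Π!·Σ² = 280/21879  (sign +1)
sum: t=5:−1/172800 t=6:+1/414720 = -7/2073600
3j²(7 4 5; -3 3 0) = Δ·Π!·Σ² = 343/29172  (sign +1)
combine: 4πI² = 1485·280/21879·343/29172 = 120050/537251
take √, sign +1: I = 0.13334832

0.133348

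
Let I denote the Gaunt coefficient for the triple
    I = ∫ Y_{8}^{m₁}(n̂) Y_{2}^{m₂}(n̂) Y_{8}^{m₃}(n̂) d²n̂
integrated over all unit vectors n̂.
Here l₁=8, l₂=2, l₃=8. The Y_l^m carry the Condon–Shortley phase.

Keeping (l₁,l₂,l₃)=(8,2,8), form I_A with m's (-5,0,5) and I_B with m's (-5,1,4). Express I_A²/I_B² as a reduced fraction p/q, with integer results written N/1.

l's match ⇒ only the (l;m) 3-j factors differ between A and B.
A: triangle coeff Δ(8,2,8) = 1/348840; Σ_t [0,2]: t=0:+1/24908083200 t=1:−1/958003200 t=2:+1/958003200 = 1/24908083200; (3j)²=1/38760 [(8 2 8; -5 0 5)], sign=-1
B: triangle coeff Δ(8,2,8) = 1/348840; Σ_t [1,2]: t=1:−1/1916006400 t=2:+1/479001600 = 1/638668800; (3j)²=117/6460 [(8 2 8; -5 1 4)], sign=+1
I_A²/I_B² = (1/38760)/(117/6460) = 1/702

1/702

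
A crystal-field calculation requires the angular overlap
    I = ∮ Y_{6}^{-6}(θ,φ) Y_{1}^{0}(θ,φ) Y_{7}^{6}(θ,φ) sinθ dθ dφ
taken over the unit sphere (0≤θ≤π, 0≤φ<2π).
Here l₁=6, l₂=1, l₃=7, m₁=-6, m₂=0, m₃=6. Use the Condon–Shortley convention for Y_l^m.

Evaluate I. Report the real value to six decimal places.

0.126157

m-sum 0 ✓  L=14 even ✓  5≤7≤7 ✓
Π(2lᵢ+1) = 13×3×15 = 585
triangle coeff Δ(6,1,7) = 1/1365
Σ_t [0,0]: t=0:+1/518400 = 1/518400
(3j)²=7/195 [(6 1 7; 0 0 0)], sign=-1
Σ_t [0,0]: t=0:+1/479001600 = 1/479001600
(3j)²=1/105 [(6 1 7; -6 0 6)], sign=-1
⇒ 4πI² = 1/5
I = (+1)√(1/5/(4π)) = 0.12615663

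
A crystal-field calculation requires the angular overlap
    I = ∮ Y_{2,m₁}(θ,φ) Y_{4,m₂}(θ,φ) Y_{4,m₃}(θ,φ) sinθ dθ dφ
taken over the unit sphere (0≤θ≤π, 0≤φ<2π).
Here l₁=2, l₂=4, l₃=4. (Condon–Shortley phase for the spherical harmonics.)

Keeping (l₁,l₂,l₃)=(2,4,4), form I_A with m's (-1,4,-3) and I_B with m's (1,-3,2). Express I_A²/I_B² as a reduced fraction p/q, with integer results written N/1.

Same 2,4,4: normalisation and zero-m 3j drop out of the ratio.
A: Δ: 2! 2! 6! / 11! → 1/13860; sum: t=2:+1/1440 = 1/1440; 3j²(2 4 4; -1 4 -3) = Δ·Π!·Σ² = 7/165  (sign -1)
B: Δ: 2! 2! 6! / 11! → 1/13860; sum: t=0:+1/240 t=1:−1/1440 = 1/288; 3j²(2 4 4; 1 -3 2) = Δ·Π!·Σ² = 5/132  (sign +1)
I_A²/I_B² = (7/165)/(5/132) = 28/25

28/25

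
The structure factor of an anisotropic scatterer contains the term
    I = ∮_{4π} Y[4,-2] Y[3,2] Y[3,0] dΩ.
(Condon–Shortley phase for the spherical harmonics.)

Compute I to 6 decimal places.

-0.044418

Checks pass: Σm=0; 10 even; l₃=3∈[1,7].
(2·4+1)(2·3+1)(2·3+1) = 441
Δ: 4! 4! 2! / 11! → 1/34650
sum: t=1:−1/72 t=2:+1/16 t=3:−1/72 = 5/144
3j²(4 3 3; 0 0 0) = Δ·Π!·Σ² = 2/77  (sign -1)
sum: t=3:−1/72 t=4:+1/96 = -1/288
3j²(4 3 3; -2 2 0) = Δ·Π!·Σ² = 1/462  (sign +1)
combine: 4πI² = 441·2/77·1/462 = 3/121
take √, sign -1: I = -0.04441841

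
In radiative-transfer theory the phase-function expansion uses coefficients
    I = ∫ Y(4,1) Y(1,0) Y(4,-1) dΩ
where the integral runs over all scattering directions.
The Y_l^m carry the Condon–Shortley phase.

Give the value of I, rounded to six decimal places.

0.000000

l₁+l₂+l₃=9 is odd: 3j(l;000)=0 ⇒ I=0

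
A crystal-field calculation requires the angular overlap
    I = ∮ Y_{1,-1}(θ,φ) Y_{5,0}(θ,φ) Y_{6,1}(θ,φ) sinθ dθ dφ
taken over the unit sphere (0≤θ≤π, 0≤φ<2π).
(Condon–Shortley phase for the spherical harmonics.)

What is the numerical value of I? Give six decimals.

-0.187239

Rules hold: Σm=0, L=12 even, 4≤6≤6.
N = 3·11·13 = 429
Δ = 0!·2!·10!/13! = 1/858
Racah Σ t=0..0: t=0:+1/14400 = 1/14400
⇒ 3j(1 5 6; 0 0 0)² = 6/143, sgn +1
Racah Σ t=0..0: t=0:+1/28800 = 1/28800
⇒ 3j(1 5 6; -1 0 1)² = 7/286, sgn -1
4πI² = N·(3j₀)²·(3jₘ)² = 63/143
I = -1·√(0.440559/4π) = -0.18723944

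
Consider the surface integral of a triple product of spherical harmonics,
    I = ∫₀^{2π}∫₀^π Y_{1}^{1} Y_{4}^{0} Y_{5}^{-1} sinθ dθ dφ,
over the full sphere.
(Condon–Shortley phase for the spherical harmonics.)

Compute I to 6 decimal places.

-0.190188

Checks pass: Σm=0; 10 even; l₃=5∈[3,5].
(2·1+1)(2·4+1)(2·5+1) = 297
Δ: 0! 2! 8! / 11! → 1/495
sum: t=0:+1/576 = 1/576
3j²(1 4 5; 0 0 0) = Δ·Π!·Σ² = 5/99  (sign -1)
sum: t=0:+1/1152 = 1/1152
3j²(1 4 5; 1 0 -1) = Δ·Π!·Σ² = 1/33  (sign +1)
combine: 4πI² = 297·5/99·1/33 = 5/11
take √, sign -1: I = -0.19018827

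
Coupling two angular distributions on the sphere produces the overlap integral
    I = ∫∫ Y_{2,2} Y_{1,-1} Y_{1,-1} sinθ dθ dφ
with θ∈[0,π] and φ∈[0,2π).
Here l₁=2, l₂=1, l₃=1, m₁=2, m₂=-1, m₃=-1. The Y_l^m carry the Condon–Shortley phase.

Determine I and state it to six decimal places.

0.309019

m-sum 0 ✓  L=4 even ✓  1≤1≤3 ✓
Π(2lᵢ+1) = 5×3×3 = 45
triangle coeff Δ(2,1,1) = 1/30
Σ_t [1,1]: t=1:−1/1 = -1/1
(3j)²=2/15 [(2 1 1; 0 0 0)], sign=+1
Σ_t [0,0]: t=0:+1/4 = 1/4
(3j)²=1/5 [(2 1 1; 2 -1 -1)], sign=+1
⇒ 4πI² = 6/5
I = (+1)√(6/5/(4π)) = 0.30901936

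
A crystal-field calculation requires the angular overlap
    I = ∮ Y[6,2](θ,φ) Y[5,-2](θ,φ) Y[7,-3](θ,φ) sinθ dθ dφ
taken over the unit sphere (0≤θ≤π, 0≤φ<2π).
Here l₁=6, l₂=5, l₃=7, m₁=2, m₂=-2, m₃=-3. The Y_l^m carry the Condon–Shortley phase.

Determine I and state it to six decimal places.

0.000000

m-sum = 2 − 2 − 3 = -3 ≠ 0 ⇒ I = 0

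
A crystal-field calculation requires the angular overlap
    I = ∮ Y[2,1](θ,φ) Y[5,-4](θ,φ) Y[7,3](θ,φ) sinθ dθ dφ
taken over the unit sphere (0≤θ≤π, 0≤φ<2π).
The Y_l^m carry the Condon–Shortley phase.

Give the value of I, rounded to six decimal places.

-0.071671

m-sum 0 ✓  L=14 even ✓  3≤7≤7 ✓
Π(2lᵢ+1) = 5×11×15 = 825
triangle coeff Δ(2,5,7) = 1/15015
Σ_t [0,0]: t=0:+1/57600 = 1/57600
(3j)²=21/715 [(2 5 7; 0 0 0)], sign=-1
Σ_t [0,0]: t=0:+1/2177280 = 1/2177280
(3j)²=8/3003 [(2 5 7; 1 -4 3)], sign=+1
⇒ 4πI² = 120/1859
I = (-1)√(120/1859/(4π)) = -0.07167142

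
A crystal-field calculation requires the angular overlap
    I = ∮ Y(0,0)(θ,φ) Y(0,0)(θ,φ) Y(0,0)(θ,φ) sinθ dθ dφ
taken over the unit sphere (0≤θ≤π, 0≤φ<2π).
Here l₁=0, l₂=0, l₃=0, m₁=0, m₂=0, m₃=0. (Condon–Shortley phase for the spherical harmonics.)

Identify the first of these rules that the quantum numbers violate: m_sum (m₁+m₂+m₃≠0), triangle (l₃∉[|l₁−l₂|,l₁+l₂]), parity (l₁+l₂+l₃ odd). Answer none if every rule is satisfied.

none

m₁+m₂+m₃ = 0 + 0 + 0 = 0  ✓
triangle: |0−0|=0 ≤ l₃=0 ≤ 0+0=0  ✓
parity: l₁+l₂+l₃ = 0 is even  ✓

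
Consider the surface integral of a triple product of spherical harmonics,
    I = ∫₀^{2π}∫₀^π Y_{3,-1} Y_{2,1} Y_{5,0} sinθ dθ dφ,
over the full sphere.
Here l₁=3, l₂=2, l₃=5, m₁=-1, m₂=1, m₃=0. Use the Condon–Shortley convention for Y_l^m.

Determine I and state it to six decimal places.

0.169433

Checks pass: Σm=0; 10 even; l₃=5∈[1,5].
(2·3+1)(2·2+1)(2·5+1) = 385
Δ: 0! 6! 4! / 11! → 1/2310
sum: t=0:+1/144 = 1/144
3j²(3 2 5; 0 0 0) = Δ·Π!·Σ² = 10/231  (sign -1)
sum: t=0:+1/288 = 1/288
3j²(3 2 5; -1 1 0) = Δ·Π!·Σ² = 5/231  (sign -1)
combine: 4πI² = 385·10/231·5/231 = 250/693
take √, sign +1: I = 0.16943318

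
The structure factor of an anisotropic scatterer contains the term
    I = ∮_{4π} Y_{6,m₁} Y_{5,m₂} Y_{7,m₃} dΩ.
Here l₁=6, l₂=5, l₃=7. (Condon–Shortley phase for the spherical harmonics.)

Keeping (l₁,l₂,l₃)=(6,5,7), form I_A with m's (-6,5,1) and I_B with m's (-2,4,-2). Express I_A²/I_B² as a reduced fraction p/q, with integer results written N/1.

Shared (l₁,l₂,l₃)=(6,5,7): N and (l;000)² cancel in I_A²/I_B².
A: Δ = 4!·8!·6!/19! = 1/174594420; Racah Σ t=4..4: t=4:+1/696729600 = 1/696729600; ⇒ 3j(6 5 7; -6 5 1)² = 5/8398, sgn +1
B: Δ = 4!·8!·6!/19! = 1/174594420; Racah Σ t=3..4: t=3:−1/3110400 t=4:+1/1658880 = 7/24883200; ⇒ 3j(6 5 7; -2 4 -2)² = 4802/692835, sgn -1
I_A²/I_B² = (5/8398)/(4802/692835) = 825/9604

825/9604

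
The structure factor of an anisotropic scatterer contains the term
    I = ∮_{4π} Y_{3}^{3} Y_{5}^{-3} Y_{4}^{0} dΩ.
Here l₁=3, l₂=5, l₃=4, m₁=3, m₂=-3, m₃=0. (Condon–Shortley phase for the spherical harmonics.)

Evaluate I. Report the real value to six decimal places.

0.196280

m-sum 0 ✓  L=12 even ✓  2≤4≤8 ✓
Π(2lᵢ+1) = 7×11×9 = 693
triangle coeff Δ(3,5,4) = 1/180180
Σ_t [1,3]: t=1:−1/576 t=2:+1/144 t=3:−1/576 = 1/288
(3j)²=20/1001 [(3 5 4; 0 0 0)], sign=+1
Σ_t [0,0]: t=0:+1/2304 = 1/2304
(3j)²=5/143 [(3 5 4; 3 -3 0)], sign=+1
⇒ 4πI² = 900/1859
I = (+1)√(900/1859/(4π)) = 0.19628026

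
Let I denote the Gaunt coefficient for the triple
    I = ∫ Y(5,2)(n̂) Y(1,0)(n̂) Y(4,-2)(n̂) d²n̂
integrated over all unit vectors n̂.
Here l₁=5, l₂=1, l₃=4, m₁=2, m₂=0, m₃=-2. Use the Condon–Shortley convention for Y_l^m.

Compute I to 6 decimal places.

0.225034

Checks pass: Σm=0; 10 even; l₃=4∈[4,6].
(2·5+1)(2·1+1)(2·4+1) = 297
Δ: 2! 8! 0! / 11! → 1/495
sum: t=1:−1/576 = -1/576
3j²(5 1 4; 0 0 0) = Δ·Π!·Σ² = 5/99  (sign -1)
sum: t=1:−1/1440 = -1/1440
3j²(5 1 4; 2 0 -2) = Δ·Π!·Σ² = 7/165  (sign -1)
combine: 4πI² = 297·5/99·7/165 = 7/11
take √, sign +1: I = 0.22503380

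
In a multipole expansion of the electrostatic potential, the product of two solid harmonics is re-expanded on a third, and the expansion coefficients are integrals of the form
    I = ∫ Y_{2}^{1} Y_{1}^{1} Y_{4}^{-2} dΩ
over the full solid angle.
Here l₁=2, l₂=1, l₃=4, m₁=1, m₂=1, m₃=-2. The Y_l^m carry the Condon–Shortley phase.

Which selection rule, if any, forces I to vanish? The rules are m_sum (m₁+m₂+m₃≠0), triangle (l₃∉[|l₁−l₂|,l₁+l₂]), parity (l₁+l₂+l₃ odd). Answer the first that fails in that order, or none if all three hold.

m₁+m₂+m₃ = 1 + 1 − 2 = 0  ✓
triangle: |2−1|=1 ≤ l₃=4 ≤ 2+1=3  ✗
parity: l₁+l₂+l₃ = 7 is odd

triangle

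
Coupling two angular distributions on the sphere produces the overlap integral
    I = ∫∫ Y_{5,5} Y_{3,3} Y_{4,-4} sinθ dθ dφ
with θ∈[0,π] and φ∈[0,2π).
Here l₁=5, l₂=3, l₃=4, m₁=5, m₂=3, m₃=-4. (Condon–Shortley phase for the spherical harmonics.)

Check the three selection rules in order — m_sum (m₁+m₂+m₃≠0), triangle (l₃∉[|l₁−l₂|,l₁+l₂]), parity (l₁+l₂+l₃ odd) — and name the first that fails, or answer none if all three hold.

azimuthal sum: 5 + 3 − 4 = 4  ✗
2 ≤ 4 ≤ 8 (triangle on l)
L = 5 + 3 + 4 = 12 (even)

m_sum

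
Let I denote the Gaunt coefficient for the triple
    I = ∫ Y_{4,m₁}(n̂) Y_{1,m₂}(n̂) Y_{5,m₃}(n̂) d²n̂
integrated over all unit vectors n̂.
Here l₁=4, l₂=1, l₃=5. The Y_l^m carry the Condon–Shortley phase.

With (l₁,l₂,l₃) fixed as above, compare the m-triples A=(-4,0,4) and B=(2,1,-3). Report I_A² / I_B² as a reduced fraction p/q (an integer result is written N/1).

l's match ⇒ only the (l;m) 3-j factors differ between A and B.
A: triangle coeff Δ(4,1,5) = 1/495; Σ_t [0,0]: t=0:+1/40320 = 1/40320; (3j)²=1/55 [(4 1 5; -4 0 4)], sign=-1
B: triangle coeff Δ(4,1,5) = 1/495; Σ_t [0,0]: t=0:+1/2880 = 1/2880; (3j)²=28/495 [(4 1 5; 2 1 -3)], sign=+1
I_A²/I_B² = (1/55)/(28/495) = 9/28

9/28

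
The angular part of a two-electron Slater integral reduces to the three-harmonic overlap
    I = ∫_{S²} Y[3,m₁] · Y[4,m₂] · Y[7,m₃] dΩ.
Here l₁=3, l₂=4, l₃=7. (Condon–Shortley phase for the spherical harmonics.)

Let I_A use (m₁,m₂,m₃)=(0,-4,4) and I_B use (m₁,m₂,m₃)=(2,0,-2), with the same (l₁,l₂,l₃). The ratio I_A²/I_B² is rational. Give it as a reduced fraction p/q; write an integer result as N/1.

Shared (l₁,l₂,l₃)=(3,4,7): N and (l;000)² cancel in I_A²/I_B².
A: Δ = 0!·6!·8!/15! = 1/45045; Racah Σ t=0..0: t=0:+1/1451520 = 1/1451520; ⇒ 3j(3 4 7; 0 -4 4)² = 1/273, sgn -1
B: Δ = 0!·6!·8!/15! = 1/45045; Racah Σ t=0..0: t=0:+1/69120 = 1/69120; ⇒ 3j(3 4 7; 2 0 -2)² = 2/143, sgn -1
I_A²/I_B² = (1/273)/(2/143) = 11/42

11/42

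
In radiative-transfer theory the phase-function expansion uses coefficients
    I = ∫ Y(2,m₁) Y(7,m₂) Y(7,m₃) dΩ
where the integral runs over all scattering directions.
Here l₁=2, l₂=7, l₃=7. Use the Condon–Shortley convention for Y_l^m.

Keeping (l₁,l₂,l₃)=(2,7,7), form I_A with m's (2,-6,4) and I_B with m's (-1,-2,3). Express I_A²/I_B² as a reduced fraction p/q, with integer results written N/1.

468/625

Same 2,7,7: normalisation and zero-m 3j drop out of the ratio.
A: Δ: 2! 2! 12! / 17! → 1/185640; sum: t=0:+1/159667200 = 1/159667200; 3j²(2 7 7; 2 -6 4) = Δ·Π!·Σ² = 9/1190  (sign -1)
B: Δ: 2! 2! 12! / 17! → 1/185640; sum: t=1:−1/1935360 t=2:+1/4354560 = -1/3483648; 3j²(2 7 7; -1 -2 3) = Δ·Π!·Σ² = 125/12376  (sign -1)
I_A²/I_B² = (9/1190)/(125/12376) = 468/625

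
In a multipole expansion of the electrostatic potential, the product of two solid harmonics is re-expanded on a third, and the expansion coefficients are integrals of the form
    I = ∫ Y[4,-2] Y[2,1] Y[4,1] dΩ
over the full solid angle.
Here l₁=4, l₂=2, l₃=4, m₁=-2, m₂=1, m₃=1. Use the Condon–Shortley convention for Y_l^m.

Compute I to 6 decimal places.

Rules hold: Σm=0, L=10 even, 2≤4≤6.
N = 9·5·9 = 405
Δ = 2!·6!·2!/11! = 1/13860
Racah Σ t=0..2: t=0:+1/192 t=1:−1/36 t=2:+1/192 = -5/288
⇒ 3j(4 2 4; 0 0 0)² = 20/693, sgn -1
Racah Σ t=1..2: t=1:−1/240 t=2:+1/96 = 1/160
⇒ 3j(4 2 4; -2 1 1)² = 27/1540, sgn -1
4πI² = N·(3j₀)²·(3jₘ)² = 1215/5929
I = +1·√(0.204925/4π) = 0.12770047

0.127700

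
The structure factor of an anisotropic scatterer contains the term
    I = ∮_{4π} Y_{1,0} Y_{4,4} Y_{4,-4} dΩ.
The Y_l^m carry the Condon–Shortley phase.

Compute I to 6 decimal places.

l₁+l₂+l₃=9 is odd: 3j(l;000)=0 ⇒ I=0

0.000000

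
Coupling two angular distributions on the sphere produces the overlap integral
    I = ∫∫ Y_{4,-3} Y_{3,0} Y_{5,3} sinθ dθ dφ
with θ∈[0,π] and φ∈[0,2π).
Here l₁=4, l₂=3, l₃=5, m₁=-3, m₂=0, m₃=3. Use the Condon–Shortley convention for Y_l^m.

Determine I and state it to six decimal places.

0.103862

Rules hold: Σm=0, L=12 even, 1≤5≤7.
N = 9·7·11 = 693
Δ = 2!·6!·4!/13! = 1/180180
Racah Σ t=0..2: t=0:+1/576 t=1:−1/144 t=2:+1/576 = -1/288
⇒ 3j(4 3 5; 0 0 0)² = 20/1001, sgn +1
Racah Σ t=1..2: t=1:−1/2880 t=2:+1/1440 = 1/2880
⇒ 3j(4 3 5; -3 0 3)² = 7/715, sgn +1
4πI² = N·(3j₀)²·(3jₘ)² = 252/1859
I = +1·√(0.135557/4π) = 0.10386175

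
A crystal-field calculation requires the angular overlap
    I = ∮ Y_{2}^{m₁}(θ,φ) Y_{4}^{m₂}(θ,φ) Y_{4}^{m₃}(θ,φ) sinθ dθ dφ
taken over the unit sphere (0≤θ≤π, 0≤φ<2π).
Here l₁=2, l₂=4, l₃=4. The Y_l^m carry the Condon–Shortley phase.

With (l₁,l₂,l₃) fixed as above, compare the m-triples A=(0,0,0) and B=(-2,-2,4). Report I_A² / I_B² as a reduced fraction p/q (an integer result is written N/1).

50/21

Shared (l₁,l₂,l₃)=(2,4,4): N and (l;000)² cancel in I_A²/I_B².
A: Δ = 2!·2!·6!/11! = 1/13860; Racah Σ t=0..2: t=0:+1/192 t=1:−1/36 t=2:+1/192 = -5/288; ⇒ 3j(2 4 4; 0 0 0)² = 20/693, sgn -1
B: Δ = 2!·2!·6!/11! = 1/13860; Racah Σ t=2..2: t=2:+1/2880 = 1/2880; ⇒ 3j(2 4 4; -2 -2 4)² = 2/165, sgn +1
I_A²/I_B² = (20/693)/(2/165) = 50/21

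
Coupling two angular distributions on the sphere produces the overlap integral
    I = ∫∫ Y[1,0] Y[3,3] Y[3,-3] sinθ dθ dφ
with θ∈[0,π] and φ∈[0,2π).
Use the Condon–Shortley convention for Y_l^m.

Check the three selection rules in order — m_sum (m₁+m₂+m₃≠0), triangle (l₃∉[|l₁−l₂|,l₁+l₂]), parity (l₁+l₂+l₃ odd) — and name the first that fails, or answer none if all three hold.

parity

m₁+m₂+m₃ = 0 + 3 − 3 = 0  ✓
triangle: |1−3|=2 ≤ l₃=3 ≤ 1+3=4  ✓
parity: l₁+l₂+l₃ = 7 is odd  ✗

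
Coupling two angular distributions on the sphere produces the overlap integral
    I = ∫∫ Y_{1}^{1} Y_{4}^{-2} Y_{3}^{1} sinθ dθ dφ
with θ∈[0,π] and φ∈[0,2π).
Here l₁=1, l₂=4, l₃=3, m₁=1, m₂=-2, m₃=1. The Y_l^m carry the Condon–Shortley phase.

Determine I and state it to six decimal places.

Rules hold: Σm=0, L=8 even, 3≤3≤5.
N = 3·9·7 = 189
Δ = 2!·0!·6!/9! = 1/252
Racah Σ t=1..1: t=1:−1/36 = -1/36
⇒ 3j(1 4 3; 0 0 0)² = 4/63, sgn +1
Racah Σ t=0..0: t=0:+1/96 = 1/96
⇒ 3j(1 4 3; 1 -2 1)² = 5/84, sgn +1
4πI² = N·(3j₀)²·(3jₘ)² = 5/7
I = +1·√(0.714286/4π) = 0.23841361

0.238414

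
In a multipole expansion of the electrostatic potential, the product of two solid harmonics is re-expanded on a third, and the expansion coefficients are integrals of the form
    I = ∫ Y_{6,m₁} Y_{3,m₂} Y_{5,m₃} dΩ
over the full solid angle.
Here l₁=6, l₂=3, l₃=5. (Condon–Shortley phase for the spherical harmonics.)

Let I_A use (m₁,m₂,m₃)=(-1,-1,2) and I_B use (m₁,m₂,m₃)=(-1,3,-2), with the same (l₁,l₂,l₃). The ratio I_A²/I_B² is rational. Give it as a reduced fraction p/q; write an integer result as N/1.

Shared (l₁,l₂,l₃)=(6,3,5): N and (l;000)² cancel in I_A²/I_B².
A: Δ = 4!·8!·2!/15! = 1/675675; Racah Σ t=0..2: t=0:+1/241920 t=1:−1/8640 t=2:+1/5760 = 1/16128; ⇒ 3j(6 3 5; -1 -1 2)² = 5/1001, sgn -1
B: Δ = 4!·8!·2!/15! = 1/675675; Racah Σ t=4..4: t=4:+1/34560 = 1/34560; ⇒ 3j(6 3 5; -1 3 -2)² = 7/429, sgn -1
I_A²/I_B² = (5/1001)/(7/429) = 15/49

15/49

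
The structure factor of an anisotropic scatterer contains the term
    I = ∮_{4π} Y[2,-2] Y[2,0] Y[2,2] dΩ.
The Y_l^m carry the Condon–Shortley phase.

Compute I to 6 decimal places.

-0.180224

Rules hold: Σm=0, L=6 even, 0≤2≤4.
N = 5·5·5 = 125
Δ = 2!·2!·2!/7! = 1/630
Racah Σ t=0..2: t=0:+1/8 t=1:−1/1 t=2:+1/8 = -3/4
⇒ 3j(2 2 2; 0 0 0)² = 2/35, sgn -1
Racah Σ t=2..2: t=2:+1/8 = 1/8
⇒ 3j(2 2 2; -2 0 2)² = 2/35, sgn +1
4πI² = N·(3j₀)²·(3jₘ)² = 20/49
I = -1·√(0.408163/4π) = -0.18022375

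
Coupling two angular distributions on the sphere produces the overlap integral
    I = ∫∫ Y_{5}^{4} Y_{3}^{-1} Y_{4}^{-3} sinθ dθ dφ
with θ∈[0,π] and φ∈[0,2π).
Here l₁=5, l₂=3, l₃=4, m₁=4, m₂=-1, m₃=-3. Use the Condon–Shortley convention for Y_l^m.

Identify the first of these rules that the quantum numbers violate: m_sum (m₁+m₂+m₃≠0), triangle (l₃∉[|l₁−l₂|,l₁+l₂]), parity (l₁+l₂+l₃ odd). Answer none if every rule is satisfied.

none

Σmᵢ = 0  ✓
l₃∈[|l₁−l₂|,l₁+l₂]=[2,8], have l₃=4  ✓
Σlᵢ = 12 ⇒ even  ✓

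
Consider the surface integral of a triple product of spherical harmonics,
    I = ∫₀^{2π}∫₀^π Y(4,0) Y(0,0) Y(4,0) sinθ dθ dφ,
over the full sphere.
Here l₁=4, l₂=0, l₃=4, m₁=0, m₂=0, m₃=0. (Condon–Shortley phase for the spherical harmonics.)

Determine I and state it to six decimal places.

0.282095

Checks pass: Σm=0; 8 even; l₃=4∈[4,4].
(2·4+1)(2·0+1)(2·4+1) = 81
Δ: 0! 8! 0! / 9! → 1/9
sum: t=0:+1/576 = 1/576
3j²(4 0 4; 0 0 0) = Δ·Π!·Σ² = 1/9  (sign +1)
(m-triple is (0,0,0) — same symbol as above.)
combine: 4πI² = 81·1/9·1/9 = 1/1
take √, sign +1: I = 0.28209479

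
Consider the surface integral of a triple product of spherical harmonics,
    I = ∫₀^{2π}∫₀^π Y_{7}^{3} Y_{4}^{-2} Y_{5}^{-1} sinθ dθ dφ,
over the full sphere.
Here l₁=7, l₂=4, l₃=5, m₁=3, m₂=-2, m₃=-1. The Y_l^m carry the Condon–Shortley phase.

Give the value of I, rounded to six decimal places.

-0.072504

Checks pass: Σm=0; 16 even; l₃=5∈[3,11].
(2·7+1)(2·4+1)(2·5+1) = 1485
Δ: 6! 8! 2! / 17! → 1/6126120
sum: t=2:+1/69120 t=3:−1/20736 t=4:+1/69120 = -1/51840
3j²(7 4 5; 0 0 0) = Δ·Π!·Σ² = 280/21879  (sign +1)
sum: t=0:+1/829440 t=1:−1/86400 t=2:+1/138240 = -13/4147200
3j²(7 4 5; 3 -2 -1) = Δ·Π!·Σ² = 13/3740  (sign -1)
combine: 4πI² = 1485·280/21879·13/3740 = 210/3179
take √, sign -1: I = -0.07250358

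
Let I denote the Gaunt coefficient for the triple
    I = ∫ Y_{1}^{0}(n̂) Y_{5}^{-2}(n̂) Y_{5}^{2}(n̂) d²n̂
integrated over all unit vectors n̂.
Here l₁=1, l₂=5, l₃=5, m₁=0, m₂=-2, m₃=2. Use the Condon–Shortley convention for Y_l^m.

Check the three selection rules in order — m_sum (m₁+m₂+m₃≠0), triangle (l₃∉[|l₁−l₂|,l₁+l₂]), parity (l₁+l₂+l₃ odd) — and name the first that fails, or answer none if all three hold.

parity

azimuthal sum: 0 − 2 + 2 = 0  ✓
4 ≤ 5 ≤ 6 (triangle on l)  ✓
L = 1 + 5 + 5 = 11 (odd)  ✗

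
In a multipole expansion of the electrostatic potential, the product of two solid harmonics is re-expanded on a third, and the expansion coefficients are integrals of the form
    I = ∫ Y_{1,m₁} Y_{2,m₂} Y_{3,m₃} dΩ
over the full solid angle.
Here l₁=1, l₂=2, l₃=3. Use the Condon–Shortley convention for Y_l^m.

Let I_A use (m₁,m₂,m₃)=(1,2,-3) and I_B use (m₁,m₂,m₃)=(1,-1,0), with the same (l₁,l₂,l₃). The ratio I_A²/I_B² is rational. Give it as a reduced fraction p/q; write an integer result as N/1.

5/1

Shared (l₁,l₂,l₃)=(1,2,3): N and (l;000)² cancel in I_A²/I_B².
A: Δ = 0!·2!·4!/7! = 1/105; Racah Σ t=0..0: t=0:+1/48 = 1/48; ⇒ 3j(1 2 3; 1 2 -3)² = 1/7, sgn +1
B: Δ = 0!·2!·4!/7! = 1/105; Racah Σ t=0..0: t=0:+1/12 = 1/12; ⇒ 3j(1 2 3; 1 -1 0)² = 1/35, sgn -1
I_A²/I_B² = (1/7)/(1/35) = 5/1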